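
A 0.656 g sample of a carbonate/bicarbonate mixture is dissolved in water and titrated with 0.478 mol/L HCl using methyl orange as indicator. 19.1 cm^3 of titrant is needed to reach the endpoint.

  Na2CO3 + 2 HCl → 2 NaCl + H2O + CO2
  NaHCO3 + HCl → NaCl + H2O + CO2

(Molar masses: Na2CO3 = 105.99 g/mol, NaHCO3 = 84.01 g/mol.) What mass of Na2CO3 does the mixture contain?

0.190 g

n(HCl) = 0.0191 × 0.478 = 9.13 × 10^-3 mol
Let x = n(Na2CO3), y = n(NaHCO3).
Titrant: 2x + 1y = 9.13 × 10^-3;  mass: 105.99x + 84.01y = 0.656
Solving, x = 1.79 × 10^-3 mol, y = 5.55 × 10^-3 mol
mass of Na2CO3 = 1.79 × 10^-3 × 105.99 = 0.190 g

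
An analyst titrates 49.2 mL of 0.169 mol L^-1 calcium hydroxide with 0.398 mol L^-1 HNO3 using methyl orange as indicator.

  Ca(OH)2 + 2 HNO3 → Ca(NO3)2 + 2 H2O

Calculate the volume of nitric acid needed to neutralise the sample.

n(Ca(OH)2) = 0.0492 L × 0.169 mol/L = 8.31 × 10^-3 mol
From the 2:1 stoichiometry, n(HNO3) = 2/1 × 8.31 × 10^-3 = 0.0166 mol
V(HNO3) = 0.0166 mol / 0.398 mol/L = 0.0418 L = 41.8 mL

41.8 mL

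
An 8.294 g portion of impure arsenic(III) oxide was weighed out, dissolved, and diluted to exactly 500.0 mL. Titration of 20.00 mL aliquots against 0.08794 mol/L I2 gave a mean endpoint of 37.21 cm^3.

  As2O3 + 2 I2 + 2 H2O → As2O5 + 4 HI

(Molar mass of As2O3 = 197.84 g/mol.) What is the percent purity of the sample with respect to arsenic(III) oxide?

n(I2) per titration = 0.03721 × 0.08794 = 3.272 × 10^-3 mol
From the 1:2 ratio, n(As2O3) in each aliquot = 1/2 × 3.272 × 10^-3 = 1.636 × 10^-3 mol
n(As2O3) in the whole flask = 1.636 × 10^-3 × 500.0/20.00 = 0.04090 mol
mass of As2O3 = 0.04090 × 197.84 = 8.092 g
% As2O3 = 8.092 / 8.294 × 100 = 97.57 %

97.57 %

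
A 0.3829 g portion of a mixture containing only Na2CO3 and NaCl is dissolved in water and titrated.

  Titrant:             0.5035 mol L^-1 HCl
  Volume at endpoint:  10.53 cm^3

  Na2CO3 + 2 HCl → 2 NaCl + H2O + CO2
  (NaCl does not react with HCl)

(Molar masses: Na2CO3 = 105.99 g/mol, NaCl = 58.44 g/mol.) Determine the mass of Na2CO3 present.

0.2810 g

n(HCl) = 0.01053 × 0.5035 = 5.302 × 10^-3 mol
Let x = n(Na2CO3), y = n(NaCl).
Titrant: 2x = 5.302 × 10^-3;  mass: 105.99x + 58.44y = 0.3829
Solving, x = 2.651 × 10^-3 mol, y = 1.744 × 10^-3 mol
mass of Na2CO3 = 2.651 × 10^-3 × 105.99 = 0.2810 g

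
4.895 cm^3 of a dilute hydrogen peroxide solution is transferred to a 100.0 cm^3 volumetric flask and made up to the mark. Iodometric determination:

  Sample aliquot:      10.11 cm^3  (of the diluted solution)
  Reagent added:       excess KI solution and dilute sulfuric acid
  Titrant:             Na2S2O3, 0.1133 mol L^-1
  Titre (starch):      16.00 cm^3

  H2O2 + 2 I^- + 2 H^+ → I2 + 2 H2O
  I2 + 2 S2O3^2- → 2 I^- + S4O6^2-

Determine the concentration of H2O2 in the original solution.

n(S2O3^2-) = 0.01600 × 0.1133 = 1.813 × 10^-3 mol
n(I2) = n(S2O3^2-)/2 = 9.064 × 10^-4 mol
n(H2O2) in the aliquot = 9.064 × 10^-4 mol (1:1 ratio)
[H2O2]_dilute = 9.064 × 10^-4 / 0.01011 = 0.08965 mol/L
[H2O2]_original = 0.08965 × 100.0/4.895 = 1.832 mol/L

1.832 mol/L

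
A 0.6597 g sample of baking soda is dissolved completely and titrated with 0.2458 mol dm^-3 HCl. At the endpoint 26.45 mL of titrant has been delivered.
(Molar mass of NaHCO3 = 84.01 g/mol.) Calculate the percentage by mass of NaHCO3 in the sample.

NaHCO3 + HCl → NaCl + H2O + CO2
n(HCl) = 0.02645 L × 0.2458 mol/L = 6.501 × 10^-3 mol
n(NaHCO3) = 6.501 × 10^-3 mol (1:1 ratio)
mass of NaHCO3 = 6.501 × 10^-3 × 84.01 g/mol = 0.5462 g
% NaHCO3 = 0.5462 / 0.6597 × 100 = 82.79 %

82.79 %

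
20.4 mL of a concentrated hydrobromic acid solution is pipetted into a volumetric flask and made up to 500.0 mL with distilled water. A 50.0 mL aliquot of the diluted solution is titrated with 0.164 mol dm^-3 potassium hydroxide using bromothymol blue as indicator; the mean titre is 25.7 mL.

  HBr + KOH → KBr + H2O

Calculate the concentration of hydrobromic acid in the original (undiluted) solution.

n(KOH) = 0.0257 × 0.164 = 4.21 × 10^-3 mol
n(HBr) in the aliquot = 4.21 × 10^-3 mol (1:1 ratio)
[HBr]_dilute = 4.21 × 10^-3 / 0.0500 = 0.0843 mol/L
Dilution factor = 500.0 / 20.4 = 24.51
[HBr]_stock = 0.0843 × 24.51 = 2.07 mol/L

2.07 mol/L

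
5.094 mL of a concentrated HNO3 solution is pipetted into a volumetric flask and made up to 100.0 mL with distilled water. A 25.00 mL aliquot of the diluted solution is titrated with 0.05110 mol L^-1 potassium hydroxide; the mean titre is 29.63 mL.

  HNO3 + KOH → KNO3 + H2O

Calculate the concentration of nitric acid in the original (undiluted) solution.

1.189 mol/L

n(KOH) = 0.02963 × 0.05110 = 1.514 × 10^-3 mol
n(HNO3) in the aliquot = 1.514 × 10^-3 mol (1:1 ratio)
[HNO3]_dilute = 1.514 × 10^-3 / 0.02500 = 0.06056 mol/L
Dilution factor = 100.0 / 5.094 = 19.63
[HNO3]_stock = 0.06056 × 19.63 = 1.189 mol/L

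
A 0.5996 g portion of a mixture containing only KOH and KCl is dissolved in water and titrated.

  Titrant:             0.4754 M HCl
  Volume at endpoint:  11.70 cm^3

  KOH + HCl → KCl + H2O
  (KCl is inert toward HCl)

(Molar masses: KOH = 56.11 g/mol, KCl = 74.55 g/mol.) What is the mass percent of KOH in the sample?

n(HCl) = 0.01170 × 0.4754 = 5.562 × 10^-3 mol
Let x = n(KOH), y = n(KCl).
Titrant: 1x = 5.562 × 10^-3;  mass: 56.11x + 74.55y = 0.5996
Solving, x = 5.562 × 10^-3 mol, y = 3.857 × 10^-3 mol
mass of KOH = 5.562 × 10^-3 × 56.11 = 0.3121 g
% KOH = 0.3121 / 0.5996 × 100 = 52.05 %

52.05 %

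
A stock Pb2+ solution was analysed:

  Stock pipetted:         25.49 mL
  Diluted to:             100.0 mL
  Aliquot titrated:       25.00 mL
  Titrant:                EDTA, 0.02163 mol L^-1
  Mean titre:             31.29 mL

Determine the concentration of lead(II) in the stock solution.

Pb^2+ + EDTA^4- → [Pb(EDTA)]^2-
n(EDTA) = 0.03129 × 0.02163 = 6.768 × 10^-4 mol
n(Pb2+) in the aliquot = 6.768 × 10^-4 mol (1:1 ratio)
[Pb2+]_dilute = 6.768 × 10^-4 / 0.02500 = 0.02707 mol/L
Dilution factor = 100.0 / 25.49 = 3.923
[Pb2+]_stock = 0.02707 × 3.923 = 0.1062 mol/L

0.1062 mol/L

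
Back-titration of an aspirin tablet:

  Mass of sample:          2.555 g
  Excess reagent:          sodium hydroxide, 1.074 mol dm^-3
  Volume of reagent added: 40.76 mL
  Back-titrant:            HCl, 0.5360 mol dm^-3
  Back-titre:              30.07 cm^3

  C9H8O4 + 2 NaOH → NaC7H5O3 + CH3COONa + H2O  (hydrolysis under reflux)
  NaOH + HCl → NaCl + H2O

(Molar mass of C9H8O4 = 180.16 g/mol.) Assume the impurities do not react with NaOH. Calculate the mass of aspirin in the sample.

n(NaOH) added = 0.04076 × 1.074 = 0.04378 mol
n(HCl) used in back-titration = 0.03007 × 0.5360 = 0.01612 mol
n(NaOH) left over = 0.01612 mol (1:1 ratio)
n(NaOH) consumed by analyte = 0.04378 − 0.01612 = 0.02766 mol
From the 1:2 ratio, n(C9H8O4) = 1/2 × 0.02766 = 0.01383 mol
mass of C9H8O4 = 0.01383 × 180.16 = 2.491 g

2.491 g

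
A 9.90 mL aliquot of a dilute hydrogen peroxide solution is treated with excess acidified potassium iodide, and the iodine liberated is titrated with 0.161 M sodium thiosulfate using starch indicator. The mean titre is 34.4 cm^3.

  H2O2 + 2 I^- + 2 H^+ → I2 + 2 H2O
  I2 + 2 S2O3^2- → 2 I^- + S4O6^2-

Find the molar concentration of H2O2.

0.280 M

n(S2O3^2-) = 0.0344 × 0.161 = 5.54 × 10^-3 mol
n(I2) = n(S2O3^2-)/2 = 2.77 × 10^-3 mol
n(H2O2) in the aliquot = 2.77 × 10^-3 mol (1:1 ratio)
[H2O2] = 2.77 × 10^-3 / 0.00990 = 0.280 mol/L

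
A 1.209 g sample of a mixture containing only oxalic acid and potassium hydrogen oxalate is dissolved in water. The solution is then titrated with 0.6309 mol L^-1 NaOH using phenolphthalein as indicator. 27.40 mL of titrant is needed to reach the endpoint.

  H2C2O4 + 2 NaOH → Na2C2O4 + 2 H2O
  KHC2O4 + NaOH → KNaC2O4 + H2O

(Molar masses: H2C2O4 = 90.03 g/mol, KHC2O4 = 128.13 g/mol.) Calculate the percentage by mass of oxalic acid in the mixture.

n(NaOH) = 0.02740 × 0.6309 = 0.01729 mol
Let x = n(H2C2O4), y = n(KHC2O4).
Titrant: 2x + 1y = 0.01729;  mass: 90.03x + 128.13y = 1.209
Solving, x = 6.051 × 10^-3 mol, y = 5.184 × 10^-3 mol
mass of H2C2O4 = 6.051 × 10^-3 × 90.03 = 0.5448 g
% H2C2O4 = 0.5448 / 1.209 × 100 = 45.06 %

45.06 %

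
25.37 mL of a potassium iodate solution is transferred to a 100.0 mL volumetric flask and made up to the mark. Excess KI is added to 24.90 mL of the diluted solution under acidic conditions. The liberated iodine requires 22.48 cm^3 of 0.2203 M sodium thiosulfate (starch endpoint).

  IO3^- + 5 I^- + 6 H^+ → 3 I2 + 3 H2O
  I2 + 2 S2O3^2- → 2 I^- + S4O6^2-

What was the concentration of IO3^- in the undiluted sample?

n(S2O3^2-) = 0.02248 × 0.2203 = 4.952 × 10^-3 mol
n(I2) = n(S2O3^2-)/2 = 2.476 × 10^-3 mol
From the 1:3 ratio, n(IO3^-) in the aliquot = 1/3 × 2.476 × 10^-3 = 8.254 × 10^-4 mol
[IO3^-]_dilute = 8.254 × 10^-4 / 0.02490 = 0.03315 mol/L
[IO3^-]_original = 0.03315 × 100.0/25.37 = 0.1307 mol/L

0.1307 M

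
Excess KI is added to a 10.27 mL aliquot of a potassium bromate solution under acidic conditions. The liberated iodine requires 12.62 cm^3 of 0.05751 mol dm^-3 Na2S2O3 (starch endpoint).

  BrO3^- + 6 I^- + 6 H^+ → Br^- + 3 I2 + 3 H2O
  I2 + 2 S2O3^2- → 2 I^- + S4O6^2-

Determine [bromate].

0.01178 mol/L

n(S2O3^2-) = 0.01262 × 0.05751 = 7.258 × 10^-4 mol
n(I2) = n(S2O3^2-)/2 = 3.629 × 10^-4 mol
From the 1:3 ratio, n(BrO3^-) in the aliquot = 1/3 × 3.629 × 10^-4 = 1.210 × 10^-4 mol
[BrO3^-] = 1.210 × 10^-4 / 0.01027 = 0.01178 mol/L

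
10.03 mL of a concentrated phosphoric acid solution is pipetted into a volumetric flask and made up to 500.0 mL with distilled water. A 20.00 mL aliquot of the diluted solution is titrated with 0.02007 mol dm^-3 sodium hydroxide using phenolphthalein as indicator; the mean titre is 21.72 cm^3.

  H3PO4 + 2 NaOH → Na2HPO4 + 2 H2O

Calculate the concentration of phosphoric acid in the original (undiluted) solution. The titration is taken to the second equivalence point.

n(NaOH) = 0.02172 × 0.02007 = 4.359 × 10^-4 mol
From the 1:2 ratio, n(H3PO4) in the aliquot = 1/2 × 4.359 × 10^-4 = 2.180 × 10^-4 mol
[H3PO4]_dilute = 2.180 × 10^-4 / 0.02000 = 0.01090 mol/L
Dilution factor = 500.0 / 10.03 = 49.85
[H3PO4]_stock = 0.01090 × 49.85 = 0.5433 mol/L

0.5433 mol/L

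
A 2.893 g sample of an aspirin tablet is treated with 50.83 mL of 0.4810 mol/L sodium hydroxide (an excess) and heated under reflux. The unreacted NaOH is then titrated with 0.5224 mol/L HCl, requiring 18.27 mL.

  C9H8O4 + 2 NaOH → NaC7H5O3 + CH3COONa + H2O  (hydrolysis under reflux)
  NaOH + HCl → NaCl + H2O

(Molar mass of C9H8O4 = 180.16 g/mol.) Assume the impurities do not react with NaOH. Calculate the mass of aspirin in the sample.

n(NaOH) added = 0.05083 × 0.4810 = 0.02445 mol
n(HCl) used in back-titration = 0.01827 × 0.5224 = 9.544 × 10^-3 mol
n(NaOH) left over = 9.544 × 10^-3 mol (1:1 ratio)
n(NaOH) consumed by analyte = 0.02445 − 9.544 × 10^-3 = 0.01490 mol
From the 1:2 ratio, n(C9H8O4) = 1/2 × 0.01490 = 7.452 × 10^-3 mol
mass of C9H8O4 = 7.452 × 10^-3 × 180.16 = 1.343 g

1.343 g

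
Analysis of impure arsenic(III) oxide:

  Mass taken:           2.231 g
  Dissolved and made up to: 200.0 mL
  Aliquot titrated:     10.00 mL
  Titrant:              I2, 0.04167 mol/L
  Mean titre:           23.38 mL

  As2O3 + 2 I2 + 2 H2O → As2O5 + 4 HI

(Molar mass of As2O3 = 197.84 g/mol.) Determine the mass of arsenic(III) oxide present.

n(I2) per titration = 0.02338 × 0.04167 = 9.742 × 10^-4 mol
From the 1:2 ratio, n(As2O3) in each aliquot = 1/2 × 9.742 × 10^-4 = 4.871 × 10^-4 mol
n(As2O3) in the whole flask = 4.871 × 10^-4 × 200.0/10.00 = 9.742 × 10^-3 mol
mass of As2O3 = 9.742 × 10^-3 × 197.84 = 1.927 g

1.927 g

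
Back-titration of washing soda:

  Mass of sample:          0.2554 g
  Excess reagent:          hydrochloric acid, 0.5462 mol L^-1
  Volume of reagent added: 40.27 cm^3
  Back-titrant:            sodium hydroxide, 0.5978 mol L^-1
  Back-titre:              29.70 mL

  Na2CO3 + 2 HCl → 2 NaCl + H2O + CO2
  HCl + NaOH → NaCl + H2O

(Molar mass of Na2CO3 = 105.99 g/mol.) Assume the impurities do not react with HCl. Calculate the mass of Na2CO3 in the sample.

0.2247 g

n(HCl) added = 0.04027 × 0.5462 = 0.02200 mol
n(NaOH) used in back-titration = 0.02970 × 0.5978 = 0.01775 mol
n(HCl) left over = 0.01775 mol (1:1 ratio)
n(HCl) consumed by analyte = 0.02200 − 0.01775 = 4.241 × 10^-3 mol
From the 1:2 ratio, n(Na2CO3) = 1/2 × 4.241 × 10^-3 = 2.120 × 10^-3 mol
mass of Na2CO3 = 2.120 × 10^-3 × 105.99 = 0.2247 g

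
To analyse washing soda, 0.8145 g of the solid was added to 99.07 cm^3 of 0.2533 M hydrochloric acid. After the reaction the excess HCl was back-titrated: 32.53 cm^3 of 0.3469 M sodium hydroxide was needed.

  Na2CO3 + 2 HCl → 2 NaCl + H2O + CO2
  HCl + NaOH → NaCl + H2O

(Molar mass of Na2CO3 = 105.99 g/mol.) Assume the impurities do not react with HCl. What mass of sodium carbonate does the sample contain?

0.7318 g

n(HCl) added = 0.09907 × 0.2533 = 0.02509 mol
n(NaOH) used in back-titration = 0.03253 × 0.3469 = 0.01128 mol
n(HCl) left over = 0.01128 mol (1:1 ratio)
n(HCl) consumed by analyte = 0.02509 − 0.01128 = 0.01381 mol
From the 1:2 ratio, n(Na2CO3) = 1/2 × 0.01381 = 6.905 × 10^-3 mol
mass of Na2CO3 = 6.905 × 10^-3 × 105.99 = 0.7318 g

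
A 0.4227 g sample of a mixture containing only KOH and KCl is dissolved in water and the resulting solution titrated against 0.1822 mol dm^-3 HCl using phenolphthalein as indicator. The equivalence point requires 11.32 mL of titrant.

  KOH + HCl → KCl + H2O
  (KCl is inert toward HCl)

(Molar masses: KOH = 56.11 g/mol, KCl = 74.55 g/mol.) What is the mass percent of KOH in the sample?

n(HCl) = 0.01132 × 0.1822 = 2.063 × 10^-3 mol
Let x = n(KOH), y = n(KCl).
Titrant: 1x = 2.063 × 10^-3;  mass: 56.11x + 74.55y = 0.4227
Solving, x = 2.063 × 10^-3 mol, y = 4.118 × 10^-3 mol
mass of KOH = 2.063 × 10^-3 × 56.11 = 0.1157 g
% KOH = 0.1157 / 0.4227 × 100 = 27.38 %

27.38 %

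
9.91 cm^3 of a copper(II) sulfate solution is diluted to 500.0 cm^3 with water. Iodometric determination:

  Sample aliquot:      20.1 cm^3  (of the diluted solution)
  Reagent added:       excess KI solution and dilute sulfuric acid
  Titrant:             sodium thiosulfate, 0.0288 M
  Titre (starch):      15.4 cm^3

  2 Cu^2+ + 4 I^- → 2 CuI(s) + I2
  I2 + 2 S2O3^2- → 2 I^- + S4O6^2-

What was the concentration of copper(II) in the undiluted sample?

1.11 M

n(S2O3^2-) = 0.0154 × 0.0288 = 4.44 × 10^-4 mol
n(I2) = n(S2O3^2-)/2 = 2.22 × 10^-4 mol
From the 2:1 ratio, n(Cu2+) in the aliquot = 2/1 × 2.22 × 10^-4 = 4.44 × 10^-4 mol
[Cu2+]_dilute = 4.44 × 10^-4 / 0.0201 = 0.0221 mol/L
[Cu2+]_original = 0.0221 × 500.0/9.91 = 1.11 mol/L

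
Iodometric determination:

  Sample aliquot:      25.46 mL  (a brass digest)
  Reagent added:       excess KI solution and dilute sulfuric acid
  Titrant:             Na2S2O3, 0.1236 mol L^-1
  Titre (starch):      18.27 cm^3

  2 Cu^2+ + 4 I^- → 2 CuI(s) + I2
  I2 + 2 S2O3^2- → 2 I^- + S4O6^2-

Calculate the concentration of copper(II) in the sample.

0.08869 mol/L

n(S2O3^2-) = 0.01827 × 0.1236 = 2.258 × 10^-3 mol
n(I2) = n(S2O3^2-)/2 = 1.129 × 10^-3 mol
From the 2:1 ratio, n(Cu2+) in the aliquot = 2/1 × 1.129 × 10^-3 = 2.258 × 10^-3 mol
[Cu2+] = 2.258 × 10^-3 / 0.02546 = 0.08869 mol/L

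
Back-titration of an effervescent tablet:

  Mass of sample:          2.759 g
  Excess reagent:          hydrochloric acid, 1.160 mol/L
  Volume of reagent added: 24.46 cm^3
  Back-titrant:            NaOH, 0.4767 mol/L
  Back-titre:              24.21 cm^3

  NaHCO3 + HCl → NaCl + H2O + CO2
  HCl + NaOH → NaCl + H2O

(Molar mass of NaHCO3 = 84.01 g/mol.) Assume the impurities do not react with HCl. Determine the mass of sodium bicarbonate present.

n(HCl) added = 0.02446 × 1.160 = 0.02837 mol
n(NaOH) used in back-titration = 0.02421 × 0.4767 = 0.01154 mol
n(HCl) left over = 0.01154 mol (1:1 ratio)
n(HCl) consumed by analyte = 0.02837 − 0.01154 = 0.01683 mol
n(NaHCO3) = 0.01683 mol (1:1 ratio)
mass of NaHCO3 = 0.01683 × 84.01 = 1.414 g

1.414 g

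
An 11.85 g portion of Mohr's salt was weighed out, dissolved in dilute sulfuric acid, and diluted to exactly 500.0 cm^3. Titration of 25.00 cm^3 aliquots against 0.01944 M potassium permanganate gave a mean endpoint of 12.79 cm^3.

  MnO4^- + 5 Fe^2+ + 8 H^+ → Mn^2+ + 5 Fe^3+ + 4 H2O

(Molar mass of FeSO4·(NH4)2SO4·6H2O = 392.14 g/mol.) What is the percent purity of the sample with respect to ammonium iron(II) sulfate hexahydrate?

n(KMnO4) per titration = 0.01279 × 0.01944 = 2.486 × 10^-4 mol
From the 5:1 ratio, n(FeSO4·(NH4)2SO4·6H2O) in each aliquot = 5/1 × 2.486 × 10^-4 = 1.243 × 10^-3 mol
n(FeSO4·(NH4)2SO4·6H2O) in the whole flask = 1.243 × 10^-3 × 500.0/25.00 = 0.02486 mol
mass of FeSO4·(NH4)2SO4·6H2O = 0.02486 × 392.14 = 9.750 g
% FeSO4·(NH4)2SO4·6H2O = 9.750 / 11.85 × 100 = 82.28 %

82.28 %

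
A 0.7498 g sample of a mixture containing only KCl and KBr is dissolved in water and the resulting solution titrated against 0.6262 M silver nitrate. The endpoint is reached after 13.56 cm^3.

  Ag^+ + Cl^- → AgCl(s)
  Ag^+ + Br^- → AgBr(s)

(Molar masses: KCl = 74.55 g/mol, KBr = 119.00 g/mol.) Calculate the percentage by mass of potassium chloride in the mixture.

58.31 %

n(AgNO3) = 0.01356 × 0.6262 = 8.491 × 10^-3 mol
Let x = n(KCl), y = n(KBr).
Titrant: 1x + 1y = 8.491 × 10^-3;  mass: 74.55x + 119.00y = 0.7498
Solving, x = 5.864 × 10^-3 mol, y = 2.627 × 10^-3 mol
mass of KCl = 5.864 × 10^-3 × 74.55 = 0.4372 g
% KCl = 0.4372 / 0.7498 × 100 = 58.31 %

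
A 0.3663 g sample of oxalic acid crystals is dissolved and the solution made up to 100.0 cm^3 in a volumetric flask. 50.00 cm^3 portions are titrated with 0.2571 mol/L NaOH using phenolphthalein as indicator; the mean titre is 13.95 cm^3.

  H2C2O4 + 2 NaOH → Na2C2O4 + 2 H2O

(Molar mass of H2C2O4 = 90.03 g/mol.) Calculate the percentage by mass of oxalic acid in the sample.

88.15 %

n(NaOH) per titration = 0.01395 × 0.2571 = 3.587 × 10^-3 mol
From the 1:2 ratio, n(H2C2O4) in each aliquot = 1/2 × 3.587 × 10^-3 = 1.793 × 10^-3 mol
n(H2C2O4) in the whole flask = 1.793 × 10^-3 × 100.0/50.00 = 3.587 × 10^-3 mol
mass of H2C2O4 = 3.587 × 10^-3 × 90.03 = 0.3229 g
% H2C2O4 = 0.3229 / 0.3663 × 100 = 88.15 %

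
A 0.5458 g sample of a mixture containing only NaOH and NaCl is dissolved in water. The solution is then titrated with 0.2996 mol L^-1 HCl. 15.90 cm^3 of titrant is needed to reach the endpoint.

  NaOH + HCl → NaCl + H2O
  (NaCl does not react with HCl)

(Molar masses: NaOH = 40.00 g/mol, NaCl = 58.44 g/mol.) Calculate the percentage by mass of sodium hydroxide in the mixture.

n(HCl) = 0.01590 × 0.2996 = 4.764 × 10^-3 mol
Let x = n(NaOH), y = n(NaCl).
Titrant: 1x = 4.764 × 10^-3;  mass: 40.00x + 58.44y = 0.5458
Solving, x = 4.764 × 10^-3 mol, y = 6.079 × 10^-3 mol
mass of NaOH = 4.764 × 10^-3 × 40.00 = 0.1905 g
% NaOH = 0.1905 / 0.5458 × 100 = 34.91 %

34.91 %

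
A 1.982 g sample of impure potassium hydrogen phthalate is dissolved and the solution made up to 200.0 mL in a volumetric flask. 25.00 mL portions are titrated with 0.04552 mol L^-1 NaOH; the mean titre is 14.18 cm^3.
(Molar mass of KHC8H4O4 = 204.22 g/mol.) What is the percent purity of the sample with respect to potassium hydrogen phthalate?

KHC8H4O4 + NaOH → KNaC8H4O4 + H2O
n(NaOH) per titration = 0.01418 × 0.04552 = 6.455 × 10^-4 mol
n(KHC8H4O4) in each aliquot = 6.455 × 10^-4 mol (1:1 ratio)
n(KHC8H4O4) in the whole flask = 6.455 × 10^-4 × 200.0/25.00 = 5.164 × 10^-3 mol
mass of KHC8H4O4 = 5.164 × 10^-3 × 204.22 = 1.055 g
% KHC8H4O4 = 1.055 / 1.982 × 100 = 53.21 %

53.21 %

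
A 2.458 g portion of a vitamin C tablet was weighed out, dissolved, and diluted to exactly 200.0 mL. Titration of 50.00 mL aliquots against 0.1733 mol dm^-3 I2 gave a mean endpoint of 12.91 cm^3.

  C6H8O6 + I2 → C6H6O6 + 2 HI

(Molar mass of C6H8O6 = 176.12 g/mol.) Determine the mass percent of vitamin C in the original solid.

n(I2) per titration = 0.01291 × 0.1733 = 2.237 × 10^-3 mol
n(C6H8O6) in each aliquot = 2.237 × 10^-3 mol (1:1 ratio)
n(C6H8O6) in the whole flask = 2.237 × 10^-3 × 200.0/50.00 = 8.949 × 10^-3 mol
mass of C6H8O6 = 8.949 × 10^-3 × 176.12 = 1.576 g
% C6H8O6 = 1.576 / 2.458 × 100 = 64.12 %

64.12 %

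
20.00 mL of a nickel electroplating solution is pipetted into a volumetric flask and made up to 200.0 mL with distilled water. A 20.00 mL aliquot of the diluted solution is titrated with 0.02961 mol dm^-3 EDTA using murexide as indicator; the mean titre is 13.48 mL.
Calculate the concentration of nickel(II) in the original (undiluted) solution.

Ni^2+ + EDTA^4- → [Ni(EDTA)]^2-
n(EDTA) = 0.01348 × 0.02961 = 3.991 × 10^-4 mol
n(Ni2+) in the aliquot = 3.991 × 10^-4 mol (1:1 ratio)
[Ni2+]_dilute = 3.991 × 10^-4 / 0.02000 = 0.01996 mol/L
Dilution factor = 200.0 / 20.00 = 10.00
[Ni2+]_stock = 0.01996 × 10.00 = 0.1996 mol/L

0.1996 mol/L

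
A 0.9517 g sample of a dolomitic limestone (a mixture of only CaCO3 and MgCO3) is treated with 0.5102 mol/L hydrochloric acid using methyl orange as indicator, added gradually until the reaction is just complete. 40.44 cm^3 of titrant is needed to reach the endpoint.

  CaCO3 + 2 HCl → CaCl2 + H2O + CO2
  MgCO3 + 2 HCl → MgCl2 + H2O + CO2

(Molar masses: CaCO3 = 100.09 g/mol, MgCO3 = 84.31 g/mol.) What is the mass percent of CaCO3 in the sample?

n(HCl) = 0.04044 × 0.5102 = 0.02063 mol
Let x = n(CaCO3), y = n(MgCO3).
Titrant: 2x + 2y = 0.02063;  mass: 100.09x + 84.31y = 0.9517
Solving, x = 5.192 × 10^-3 mol, y = 5.124 × 10^-3 mol
mass of CaCO3 = 5.192 × 10^-3 × 100.09 = 0.5197 g
% CaCO3 = 0.5197 / 0.9517 × 100 = 54.61 %

54.61 %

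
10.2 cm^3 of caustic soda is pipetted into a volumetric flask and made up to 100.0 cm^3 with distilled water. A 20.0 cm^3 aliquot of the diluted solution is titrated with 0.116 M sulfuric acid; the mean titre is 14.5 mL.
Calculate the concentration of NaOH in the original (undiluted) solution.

1.65 M

2 NaOH + H2SO4 → Na2SO4 + 2 H2O
n(H2SO4) = 0.0145 × 0.116 = 1.68 × 10^-3 mol
From the 2:1 ratio, n(NaOH) in the aliquot = 2/1 × 1.68 × 10^-3 = 3.36 × 10^-3 mol
[NaOH]_dilute = 3.36 × 10^-3 / 0.0200 = 0.168 mol/L
Dilution factor = 100.0 / 10.2 = 9.804
[NaOH]_stock = 0.168 × 9.804 = 1.65 mol/L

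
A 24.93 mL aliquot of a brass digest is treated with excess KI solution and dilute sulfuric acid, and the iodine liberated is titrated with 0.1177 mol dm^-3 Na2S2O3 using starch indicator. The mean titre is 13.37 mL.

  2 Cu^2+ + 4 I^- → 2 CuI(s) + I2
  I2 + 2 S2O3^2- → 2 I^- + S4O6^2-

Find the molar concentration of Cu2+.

0.06312 mol/L

n(S2O3^2-) = 0.01337 × 0.1177 = 1.574 × 10^-3 mol
n(I2) = n(S2O3^2-)/2 = 7.868 × 10^-4 mol
From the 2:1 ratio, n(Cu2+) in the aliquot = 2/1 × 7.868 × 10^-4 = 1.574 × 10^-3 mol
[Cu2+] = 1.574 × 10^-3 / 0.02493 = 0.06312 mol/L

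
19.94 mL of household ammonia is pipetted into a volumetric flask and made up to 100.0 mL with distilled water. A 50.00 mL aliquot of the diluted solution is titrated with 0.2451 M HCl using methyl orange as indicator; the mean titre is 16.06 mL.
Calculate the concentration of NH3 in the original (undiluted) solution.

NH3 + HCl → NH4Cl
n(HCl) = 0.01606 × 0.2451 = 3.936 × 10^-3 mol
n(NH3) in the aliquot = 3.936 × 10^-3 mol (1:1 ratio)
[NH3]_dilute = 3.936 × 10^-3 / 0.05000 = 0.07873 mol/L
Dilution factor = 100.0 / 19.94 = 5.015
[NH3]_stock = 0.07873 × 5.015 = 0.3948 mol/L

0.3948 M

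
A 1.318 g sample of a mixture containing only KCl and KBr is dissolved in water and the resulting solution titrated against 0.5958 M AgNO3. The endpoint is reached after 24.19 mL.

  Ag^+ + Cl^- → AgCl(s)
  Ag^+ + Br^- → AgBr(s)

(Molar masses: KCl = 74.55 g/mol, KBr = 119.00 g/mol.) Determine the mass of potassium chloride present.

n(AgNO3) = 0.02419 × 0.5958 = 0.01441 mol
Let x = n(KCl), y = n(KBr).
Titrant: 1x + 1y = 0.01441;  mass: 74.55x + 119.00y = 1.318
Solving, x = 8.933 × 10^-3 mol, y = 5.479 × 10^-3 mol
mass of KCl = 8.933 × 10^-3 × 74.55 = 0.6660 g

0.6660 g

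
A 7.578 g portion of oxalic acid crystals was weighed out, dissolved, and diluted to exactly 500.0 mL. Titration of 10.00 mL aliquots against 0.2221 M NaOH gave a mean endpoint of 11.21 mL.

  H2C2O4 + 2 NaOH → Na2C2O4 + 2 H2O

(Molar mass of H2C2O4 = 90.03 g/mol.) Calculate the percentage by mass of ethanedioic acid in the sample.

n(NaOH) per titration = 0.01121 × 0.2221 = 2.490 × 10^-3 mol
From the 1:2 ratio, n(H2C2O4) in each aliquot = 1/2 × 2.490 × 10^-3 = 1.245 × 10^-3 mol
n(H2C2O4) in the whole flask = 1.245 × 10^-3 × 500.0/10.00 = 0.06224 mol
mass of H2C2O4 = 0.06224 × 90.03 = 5.604 g
% H2C2O4 = 5.604 / 7.578 × 100 = 73.95 %

73.95 %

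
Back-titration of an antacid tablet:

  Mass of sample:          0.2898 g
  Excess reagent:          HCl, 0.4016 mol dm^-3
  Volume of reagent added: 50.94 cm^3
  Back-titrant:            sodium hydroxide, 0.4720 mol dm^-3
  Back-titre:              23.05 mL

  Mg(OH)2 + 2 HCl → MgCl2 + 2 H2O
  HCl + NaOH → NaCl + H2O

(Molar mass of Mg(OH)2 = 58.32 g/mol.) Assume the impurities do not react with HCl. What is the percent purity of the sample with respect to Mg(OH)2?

96.37 %

n(HCl) added = 0.05094 × 0.4016 = 0.02046 mol
n(NaOH) used in back-titration = 0.02305 × 0.4720 = 0.01088 mol
n(HCl) left over = 0.01088 mol (1:1 ratio)
n(HCl) consumed by analyte = 0.02046 − 0.01088 = 9.578 × 10^-3 mol
From the 1:2 ratio, n(Mg(OH)2) = 1/2 × 9.578 × 10^-3 = 4.789 × 10^-3 mol
mass of Mg(OH)2 = 4.789 × 10^-3 × 58.32 = 0.2793 g
% Mg(OH)2 = 0.2793 / 0.2898 × 100 = 96.37 %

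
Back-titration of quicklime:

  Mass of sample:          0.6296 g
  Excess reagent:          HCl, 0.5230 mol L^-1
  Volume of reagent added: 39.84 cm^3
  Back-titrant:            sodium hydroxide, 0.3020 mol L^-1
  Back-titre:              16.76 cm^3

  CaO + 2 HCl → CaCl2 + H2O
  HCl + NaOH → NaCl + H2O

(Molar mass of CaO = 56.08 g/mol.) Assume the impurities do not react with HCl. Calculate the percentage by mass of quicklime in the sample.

70.25 %

n(HCl) added = 0.03984 × 0.5230 = 0.02084 mol
n(NaOH) used in back-titration = 0.01676 × 0.3020 = 5.062 × 10^-3 mol
n(HCl) left over = 5.062 × 10^-3 mol (1:1 ratio)
n(HCl) consumed by analyte = 0.02084 − 5.062 × 10^-3 = 0.01577 mol
From the 1:2 ratio, n(CaO) = 1/2 × 0.01577 = 7.887 × 10^-3 mol
mass of CaO = 7.887 × 10^-3 × 56.08 = 0.4423 g
% CaO = 0.4423 / 0.6296 × 100 = 70.25 %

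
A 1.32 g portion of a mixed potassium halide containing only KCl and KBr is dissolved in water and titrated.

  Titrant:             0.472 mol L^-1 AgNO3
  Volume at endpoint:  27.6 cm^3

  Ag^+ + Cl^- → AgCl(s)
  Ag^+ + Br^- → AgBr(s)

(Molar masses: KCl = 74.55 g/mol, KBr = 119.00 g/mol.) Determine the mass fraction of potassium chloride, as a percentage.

n(AgNO3) = 0.0276 × 0.472 = 0.0130 mol
Let x = n(KCl), y = n(KBr).
Titrant: 1x + 1y = 0.0130;  mass: 74.55x + 119.00y = 1.32
Solving, x = 5.18 × 10^-3 mol, y = 7.85 × 10^-3 mol
mass of KCl = 5.18 × 10^-3 × 74.55 = 0.386 g
% KCl = 0.386 / 1.32 × 100 = 29.3 %

29.3 %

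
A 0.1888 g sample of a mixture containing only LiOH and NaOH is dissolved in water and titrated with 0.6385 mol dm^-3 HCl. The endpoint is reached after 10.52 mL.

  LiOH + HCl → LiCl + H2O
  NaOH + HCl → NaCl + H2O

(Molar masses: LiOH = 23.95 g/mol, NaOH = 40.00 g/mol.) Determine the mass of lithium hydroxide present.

0.1192 g

n(HCl) = 0.01052 × 0.6385 = 6.717 × 10^-3 mol
Let x = n(LiOH), y = n(NaOH).
Titrant: 1x + 1y = 6.717 × 10^-3;  mass: 23.95x + 40.00y = 0.1888
Solving, x = 4.977 × 10^-3 mol, y = 1.740 × 10^-3 mol
mass of LiOH = 4.977 × 10^-3 × 23.95 = 0.1192 g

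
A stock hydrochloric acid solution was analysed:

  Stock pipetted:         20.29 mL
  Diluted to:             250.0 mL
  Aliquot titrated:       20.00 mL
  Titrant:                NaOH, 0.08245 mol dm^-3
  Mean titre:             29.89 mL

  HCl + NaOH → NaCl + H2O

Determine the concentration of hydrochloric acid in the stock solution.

n(NaOH) = 0.02989 × 0.08245 = 2.464 × 10^-3 mol
n(HCl) in the aliquot = 2.464 × 10^-3 mol (1:1 ratio)
[HCl]_dilute = 2.464 × 10^-3 / 0.02000 = 0.1232 mol/L
Dilution factor = 250.0 / 20.29 = 12.32
[HCl]_stock = 0.1232 × 12.32 = 1.518 mol/L

1.518 mol/L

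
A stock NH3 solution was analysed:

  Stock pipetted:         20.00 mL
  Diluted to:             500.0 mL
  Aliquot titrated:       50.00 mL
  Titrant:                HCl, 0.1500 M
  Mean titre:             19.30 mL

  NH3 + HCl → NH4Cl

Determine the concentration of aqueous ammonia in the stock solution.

n(HCl) = 0.01930 × 0.1500 = 2.895 × 10^-3 mol
n(NH3) in the aliquot = 2.895 × 10^-3 mol (1:1 ratio)
[NH3]_dilute = 2.895 × 10^-3 / 0.05000 = 0.05790 mol/L
Dilution factor = 500.0 / 20.00 = 25.00
[NH3]_stock = 0.05790 × 25.00 = 1.448 mol/L

1.448 M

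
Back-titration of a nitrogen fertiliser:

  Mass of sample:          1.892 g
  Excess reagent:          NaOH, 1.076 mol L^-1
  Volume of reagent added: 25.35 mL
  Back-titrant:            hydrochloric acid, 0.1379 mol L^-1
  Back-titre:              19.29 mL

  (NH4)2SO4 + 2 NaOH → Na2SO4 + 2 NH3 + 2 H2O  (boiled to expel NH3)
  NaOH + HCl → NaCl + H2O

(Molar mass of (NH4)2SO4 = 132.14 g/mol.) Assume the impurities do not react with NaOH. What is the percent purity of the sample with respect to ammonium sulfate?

85.96 %

n(NaOH) added = 0.02535 × 1.076 = 0.02728 mol
n(HCl) used in back-titration = 0.01929 × 0.1379 = 2.660 × 10^-3 mol
n(NaOH) left over = 2.660 × 10^-3 mol (1:1 ratio)
n(NaOH) consumed by analyte = 0.02728 − 2.660 × 10^-3 = 0.02462 mol
From the 1:2 ratio, n((NH4)2SO4) = 1/2 × 0.02462 = 0.01231 mol
mass of (NH4)2SO4 = 0.01231 × 132.14 = 1.626 g
% (NH4)2SO4 = 1.626 / 1.892 × 100 = 85.96 %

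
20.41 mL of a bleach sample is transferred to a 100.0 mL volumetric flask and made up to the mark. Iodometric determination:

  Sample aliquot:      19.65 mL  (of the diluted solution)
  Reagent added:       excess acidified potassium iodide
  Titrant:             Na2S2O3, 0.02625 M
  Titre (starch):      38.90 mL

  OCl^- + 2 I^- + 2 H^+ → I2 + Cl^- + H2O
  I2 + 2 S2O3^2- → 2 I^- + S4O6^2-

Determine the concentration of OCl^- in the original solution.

0.1273 M

n(S2O3^2-) = 0.03890 × 0.02625 = 1.021 × 10^-3 mol
n(I2) = n(S2O3^2-)/2 = 5.106 × 10^-4 mol
n(OCl^-) in the aliquot = 5.106 × 10^-4 mol (1:1 ratio)
[OCl^-]_dilute = 5.106 × 10^-4 / 0.01965 = 0.02598 mol/L
[OCl^-]_original = 0.02598 × 100.0/20.41 = 0.1273 mol/L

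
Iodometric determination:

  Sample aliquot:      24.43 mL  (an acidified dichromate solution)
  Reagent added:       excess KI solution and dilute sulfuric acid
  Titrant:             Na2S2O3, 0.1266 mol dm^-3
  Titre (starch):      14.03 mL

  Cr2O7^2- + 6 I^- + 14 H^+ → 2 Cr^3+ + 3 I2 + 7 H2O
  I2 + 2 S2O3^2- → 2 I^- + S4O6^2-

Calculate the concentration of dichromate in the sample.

0.01212 mol/L

n(S2O3^2-) = 0.01403 × 0.1266 = 1.776 × 10^-3 mol
n(I2) = n(S2O3^2-)/2 = 8.881 × 10^-4 mol
From the 1:3 ratio, n(Cr2O7^2-) in the aliquot = 1/3 × 8.881 × 10^-4 = 2.960 × 10^-4 mol
[Cr2O7^2-] = 2.960 × 10^-4 / 0.02443 = 0.01212 mol/L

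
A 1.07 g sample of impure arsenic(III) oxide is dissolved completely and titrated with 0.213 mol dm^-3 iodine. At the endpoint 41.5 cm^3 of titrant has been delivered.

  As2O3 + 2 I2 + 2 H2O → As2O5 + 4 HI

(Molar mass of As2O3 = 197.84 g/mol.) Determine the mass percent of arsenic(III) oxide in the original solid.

81.7 %

n(I2) = 0.0415 L × 0.213 mol/L = 8.84 × 10^-3 mol
From the 1:2 ratio, n(As2O3) = 1/2 × 8.84 × 10^-3 = 4.42 × 10^-3 mol
mass of As2O3 = 4.42 × 10^-3 × 197.84 g/mol = 0.874 g
% As2O3 = 0.874 / 1.07 × 100 = 81.7 %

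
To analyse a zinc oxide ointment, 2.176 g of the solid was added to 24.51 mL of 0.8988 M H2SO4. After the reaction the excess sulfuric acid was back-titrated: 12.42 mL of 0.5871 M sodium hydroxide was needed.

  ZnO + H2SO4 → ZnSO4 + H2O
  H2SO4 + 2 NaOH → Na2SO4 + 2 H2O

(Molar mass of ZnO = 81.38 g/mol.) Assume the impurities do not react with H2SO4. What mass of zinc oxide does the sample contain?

n(H2SO4) added = 0.02451 × 0.8988 = 0.02203 mol
n(NaOH) used in back-titration = 0.01242 × 0.5871 = 7.292 × 10^-3 mol
From the 1:2 ratio, n(H2SO4) left over = 1/2 × 7.292 × 10^-3 = 3.646 × 10^-3 mol
n(H2SO4) consumed by analyte = 0.02203 − 3.646 × 10^-3 = 0.01838 mol
n(ZnO) = 0.01838 mol (1:1 ratio)
mass of ZnO = 0.01838 × 81.38 = 1.496 g

1.496 g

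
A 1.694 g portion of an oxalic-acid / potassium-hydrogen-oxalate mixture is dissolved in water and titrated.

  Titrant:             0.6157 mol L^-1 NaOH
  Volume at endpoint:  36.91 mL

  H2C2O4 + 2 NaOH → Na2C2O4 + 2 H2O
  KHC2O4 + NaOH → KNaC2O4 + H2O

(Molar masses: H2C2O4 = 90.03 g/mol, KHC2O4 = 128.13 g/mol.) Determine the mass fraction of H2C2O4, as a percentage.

38.94 %

n(NaOH) = 0.03691 × 0.6157 = 0.02273 mol
Let x = n(H2C2O4), y = n(KHC2O4).
Titrant: 2x + 1y = 0.02273;  mass: 90.03x + 128.13y = 1.694
Solving, x = 7.326 × 10^-3 mol, y = 8.073 × 10^-3 mol
mass of H2C2O4 = 7.326 × 10^-3 × 90.03 = 0.6596 g
% H2C2O4 = 0.6596 / 1.694 × 100 = 38.94 %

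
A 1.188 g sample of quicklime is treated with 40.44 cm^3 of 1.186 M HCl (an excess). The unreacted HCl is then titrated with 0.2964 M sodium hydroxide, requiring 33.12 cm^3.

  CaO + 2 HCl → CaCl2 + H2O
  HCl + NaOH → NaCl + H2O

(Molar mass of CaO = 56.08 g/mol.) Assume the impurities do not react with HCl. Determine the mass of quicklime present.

1.070 g

n(HCl) added = 0.04044 × 1.186 = 0.04796 mol
n(NaOH) used in back-titration = 0.03312 × 0.2964 = 9.817 × 10^-3 mol
n(HCl) left over = 9.817 × 10^-3 mol (1:1 ratio)
n(HCl) consumed by analyte = 0.04796 − 9.817 × 10^-3 = 0.03815 mol
From the 1:2 ratio, n(CaO) = 1/2 × 0.03815 = 0.01907 mol
mass of CaO = 0.01907 × 56.08 = 1.070 g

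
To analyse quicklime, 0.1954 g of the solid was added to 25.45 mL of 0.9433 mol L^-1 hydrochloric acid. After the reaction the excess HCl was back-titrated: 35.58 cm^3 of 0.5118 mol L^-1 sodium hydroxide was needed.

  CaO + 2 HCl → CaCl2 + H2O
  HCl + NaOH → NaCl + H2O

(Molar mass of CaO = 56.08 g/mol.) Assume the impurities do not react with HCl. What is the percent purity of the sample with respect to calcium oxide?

83.19 %

n(HCl) added = 0.02545 × 0.9433 = 0.02401 mol
n(NaOH) used in back-titration = 0.03558 × 0.5118 = 0.01821 mol
n(HCl) left over = 0.01821 mol (1:1 ratio)
n(HCl) consumed by analyte = 0.02401 − 0.01821 = 5.797 × 10^-3 mol
From the 1:2 ratio, n(CaO) = 1/2 × 5.797 × 10^-3 = 2.899 × 10^-3 mol
mass of CaO = 2.899 × 10^-3 × 56.08 = 0.1626 g
% CaO = 0.1626 / 0.1954 × 100 = 83.19 %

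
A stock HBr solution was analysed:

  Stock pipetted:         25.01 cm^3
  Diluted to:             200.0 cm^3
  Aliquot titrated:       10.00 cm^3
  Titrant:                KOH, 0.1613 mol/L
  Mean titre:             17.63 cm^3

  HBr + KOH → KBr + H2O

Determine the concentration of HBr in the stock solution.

2.274 mol/L

n(KOH) = 0.01763 × 0.1613 = 2.844 × 10^-3 mol
n(HBr) in the aliquot = 2.844 × 10^-3 mol (1:1 ratio)
[HBr]_dilute = 2.844 × 10^-3 / 0.01000 = 0.2844 mol/L
Dilution factor = 200.0 / 25.01 = 7.997
[HBr]_stock = 0.2844 × 7.997 = 2.274 mol/L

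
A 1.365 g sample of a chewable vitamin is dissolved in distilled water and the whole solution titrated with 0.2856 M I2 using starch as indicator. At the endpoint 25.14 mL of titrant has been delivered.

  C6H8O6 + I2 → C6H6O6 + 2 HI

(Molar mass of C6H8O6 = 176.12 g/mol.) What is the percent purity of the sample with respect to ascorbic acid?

n(I2) = 0.02514 L × 0.2856 mol/L = 7.180 × 10^-3 mol
n(C6H8O6) = 7.180 × 10^-3 mol (1:1 ratio)
mass of C6H8O6 = 7.180 × 10^-3 × 176.12 g/mol = 1.265 g
% C6H8O6 = 1.265 / 1.365 × 100 = 92.64 %

92.64 %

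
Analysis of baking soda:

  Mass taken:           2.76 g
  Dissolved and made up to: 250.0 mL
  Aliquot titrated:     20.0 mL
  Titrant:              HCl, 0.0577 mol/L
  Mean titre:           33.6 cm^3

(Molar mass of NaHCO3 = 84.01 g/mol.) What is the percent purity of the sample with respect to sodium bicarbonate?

73.8 %

NaHCO3 + HCl → NaCl + H2O + CO2
n(HCl) per titration = 0.0336 × 0.0577 = 1.94 × 10^-3 mol
n(NaHCO3) in each aliquot = 1.94 × 10^-3 mol (1:1 ratio)
n(NaHCO3) in the whole flask = 1.94 × 10^-3 × 250.0/20.0 = 0.0242 mol
mass of NaHCO3 = 0.0242 × 84.01 = 2.04 g
% NaHCO3 = 2.04 / 2.76 × 100 = 73.8 %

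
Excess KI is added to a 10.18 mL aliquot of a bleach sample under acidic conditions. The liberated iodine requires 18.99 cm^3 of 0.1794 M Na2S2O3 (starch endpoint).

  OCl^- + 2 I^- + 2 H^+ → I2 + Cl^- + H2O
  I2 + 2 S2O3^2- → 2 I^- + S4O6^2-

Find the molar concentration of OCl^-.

n(S2O3^2-) = 0.01899 × 0.1794 = 3.407 × 10^-3 mol
n(I2) = n(S2O3^2-)/2 = 1.703 × 10^-3 mol
n(OCl^-) in the aliquot = 1.703 × 10^-3 mol (1:1 ratio)
[OCl^-] = 1.703 × 10^-3 / 0.01018 = 0.1673 mol/L

0.1673 M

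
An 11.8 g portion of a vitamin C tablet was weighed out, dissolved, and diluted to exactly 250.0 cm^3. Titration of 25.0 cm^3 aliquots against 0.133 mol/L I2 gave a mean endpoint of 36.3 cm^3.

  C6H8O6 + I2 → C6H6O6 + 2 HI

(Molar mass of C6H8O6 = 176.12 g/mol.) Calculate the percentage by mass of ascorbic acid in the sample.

72.1 %

n(I2) per titration = 0.0363 × 0.133 = 4.83 × 10^-3 mol
n(C6H8O6) in each aliquot = 4.83 × 10^-3 mol (1:1 ratio)
n(C6H8O6) in the whole flask = 4.83 × 10^-3 × 250.0/25.0 = 0.0483 mol
mass of C6H8O6 = 0.0483 × 176.12 = 8.50 g
% C6H8O6 = 8.50 / 11.8 × 100 = 72.1 %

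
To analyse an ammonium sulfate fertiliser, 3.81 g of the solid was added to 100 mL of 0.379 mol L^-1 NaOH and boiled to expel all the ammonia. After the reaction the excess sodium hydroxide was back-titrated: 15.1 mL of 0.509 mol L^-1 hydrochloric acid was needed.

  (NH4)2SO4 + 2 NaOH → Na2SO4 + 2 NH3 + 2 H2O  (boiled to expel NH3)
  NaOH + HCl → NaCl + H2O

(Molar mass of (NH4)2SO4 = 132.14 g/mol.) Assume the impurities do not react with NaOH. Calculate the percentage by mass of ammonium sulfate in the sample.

52.4 %

n(NaOH) added = 0.100 × 0.379 = 0.0379 mol
n(HCl) used in back-titration = 0.0151 × 0.509 = 7.69 × 10^-3 mol
n(NaOH) left over = 7.69 × 10^-3 mol (1:1 ratio)
n(NaOH) consumed by analyte = 0.0379 − 7.69 × 10^-3 = 0.0302 mol
From the 1:2 ratio, n((NH4)2SO4) = 1/2 × 0.0302 = 0.0151 mol
mass of (NH4)2SO4 = 0.0151 × 132.14 = 2.00 g
% (NH4)2SO4 = 2.00 / 3.81 × 100 = 52.4 %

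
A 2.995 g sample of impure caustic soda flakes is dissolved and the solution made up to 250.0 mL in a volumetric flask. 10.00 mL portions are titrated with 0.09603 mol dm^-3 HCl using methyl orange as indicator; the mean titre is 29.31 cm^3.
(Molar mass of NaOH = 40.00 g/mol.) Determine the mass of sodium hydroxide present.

NaOH + HCl → NaCl + H2O
n(HCl) per titration = 0.02931 × 0.09603 = 2.815 × 10^-3 mol
n(NaOH) in each aliquot = 2.815 × 10^-3 mol (1:1 ratio)
n(NaOH) in the whole flask = 2.815 × 10^-3 × 250.0/10.00 = 0.07037 mol
mass of NaOH = 0.07037 × 40.00 = 2.815 g

2.815 g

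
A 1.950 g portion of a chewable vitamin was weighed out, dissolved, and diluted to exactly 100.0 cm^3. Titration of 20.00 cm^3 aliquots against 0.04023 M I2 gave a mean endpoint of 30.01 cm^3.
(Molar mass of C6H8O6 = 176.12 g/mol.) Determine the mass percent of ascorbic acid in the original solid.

C6H8O6 + I2 → C6H6O6 + 2 HI
n(I2) per titration = 0.03001 × 0.04023 = 1.207 × 10^-3 mol
n(C6H8O6) in each aliquot = 1.207 × 10^-3 mol (1:1 ratio)
n(C6H8O6) in the whole flask = 1.207 × 10^-3 × 100.0/20.00 = 6.037 × 10^-3 mol
mass of C6H8O6 = 6.037 × 10^-3 × 176.12 = 1.063 g
% C6H8O6 = 1.063 / 1.950 × 100 = 54.52 %

54.52 %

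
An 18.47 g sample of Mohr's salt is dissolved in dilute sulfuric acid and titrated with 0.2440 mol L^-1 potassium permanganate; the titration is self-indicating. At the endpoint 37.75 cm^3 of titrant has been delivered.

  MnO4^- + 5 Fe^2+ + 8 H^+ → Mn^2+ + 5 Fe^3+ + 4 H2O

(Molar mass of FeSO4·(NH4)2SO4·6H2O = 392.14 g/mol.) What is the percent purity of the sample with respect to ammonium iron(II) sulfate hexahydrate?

n(KMnO4) = 0.03775 L × 0.2440 mol/L = 9.211 × 10^-3 mol
From the 5:1 ratio, n(FeSO4·(NH4)2SO4·6H2O) = 5/1 × 9.211 × 10^-3 = 0.04605 mol
mass of FeSO4·(NH4)2SO4·6H2O = 0.04605 × 392.14 g/mol = 18.06 g
% FeSO4·(NH4)2SO4·6H2O = 18.06 / 18.47 × 100 = 97.78 %

97.78 %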